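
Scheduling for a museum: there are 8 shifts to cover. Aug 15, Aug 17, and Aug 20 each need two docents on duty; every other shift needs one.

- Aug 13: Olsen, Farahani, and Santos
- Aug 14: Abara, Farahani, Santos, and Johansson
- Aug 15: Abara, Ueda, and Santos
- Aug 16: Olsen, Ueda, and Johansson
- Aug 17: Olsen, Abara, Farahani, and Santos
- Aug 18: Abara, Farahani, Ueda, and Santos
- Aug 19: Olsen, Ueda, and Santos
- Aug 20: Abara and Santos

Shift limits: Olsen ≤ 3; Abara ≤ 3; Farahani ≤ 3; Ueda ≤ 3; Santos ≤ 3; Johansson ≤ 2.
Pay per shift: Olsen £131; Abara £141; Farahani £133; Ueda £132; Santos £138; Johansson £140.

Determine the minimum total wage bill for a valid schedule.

Aug 20 can only be covered by Abara and Santos, so that assignment is forced.
Picking the cheapest available docent for each shift independently would cost £1471, but that ignores the shift limits.
An optimal schedule: Aug 13→Olsen, Aug 14→Farahani, Aug 15→Ueda+Santos, Aug 16→Olsen, Aug 17→Olsen+Farahani, Aug 18→Ueda, Aug 19→Ueda, Aug 20→Santos+Abara.
Total: 131 + 133 + 132 + 138 + 131 + 131 + 133 + 132 + 132 + 138 + 141 = £1472.

£1472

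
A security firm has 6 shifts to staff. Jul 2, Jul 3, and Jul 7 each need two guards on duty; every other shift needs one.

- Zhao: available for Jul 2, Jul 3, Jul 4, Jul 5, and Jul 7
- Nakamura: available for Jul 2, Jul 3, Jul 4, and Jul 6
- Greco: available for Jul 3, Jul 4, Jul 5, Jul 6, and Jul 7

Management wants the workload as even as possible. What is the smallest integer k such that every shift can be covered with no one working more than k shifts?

3

With 3 guards and 9 worker-slots to fill, someone must work at least ⌈9/3⌉ = 3 shifts, so k ≥ 3.
k = 3 works: Jul 2→Zhao+Nakamura, Jul 3→Nakamura+Greco, Jul 4→Greco, Jul 5→Zhao, Jul 6→Nakamura, Jul 7→Zhao+Greco.
Loads: Zhao 3, Nakamura 3, Greco 3 — all ≤ 3.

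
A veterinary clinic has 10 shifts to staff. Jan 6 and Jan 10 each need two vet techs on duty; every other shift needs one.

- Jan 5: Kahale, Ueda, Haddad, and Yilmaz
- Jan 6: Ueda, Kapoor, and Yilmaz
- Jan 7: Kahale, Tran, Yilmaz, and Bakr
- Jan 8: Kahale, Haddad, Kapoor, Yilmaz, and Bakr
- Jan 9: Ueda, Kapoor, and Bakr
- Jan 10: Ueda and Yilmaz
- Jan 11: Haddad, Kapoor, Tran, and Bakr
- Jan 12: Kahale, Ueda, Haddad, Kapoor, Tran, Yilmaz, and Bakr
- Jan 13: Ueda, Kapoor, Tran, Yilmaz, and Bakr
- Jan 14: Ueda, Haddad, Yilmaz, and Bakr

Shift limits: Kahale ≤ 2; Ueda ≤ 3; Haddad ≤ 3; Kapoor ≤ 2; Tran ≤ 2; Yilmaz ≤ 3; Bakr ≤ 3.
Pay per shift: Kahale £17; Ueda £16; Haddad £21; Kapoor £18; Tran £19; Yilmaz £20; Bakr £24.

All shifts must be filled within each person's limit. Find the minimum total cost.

Jan 10 can only be covered by Ueda and Yilmaz, so that assignment is forced.
Picking the cheapest available vet tech for each shift independently would cost £202, but that ignores the shift limits.
An optimal schedule: Jan 5→Kahale, Jan 6→Ueda+Kapoor, Jan 7→Kahale, Jan 8→Yilmaz, Jan 9→Ueda, Jan 10→Ueda+Yilmaz, Jan 11→Kapoor, Jan 12→Tran, Jan 13→Tran, Jan 14→Yilmaz.
Total: 17 + 16 + 18 + 17 + 20 + 16 + 16 + 20 + 18 + 19 + 19 + 20 = £216.

£216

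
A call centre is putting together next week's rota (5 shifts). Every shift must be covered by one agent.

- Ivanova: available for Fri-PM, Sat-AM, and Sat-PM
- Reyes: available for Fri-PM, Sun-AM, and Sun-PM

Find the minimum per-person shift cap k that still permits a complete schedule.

3

With 2 agents and 5 worker-slots to fill, someone must work at least ⌈5/2⌉ = 3 shifts, so k ≥ 3.
k = 3 works: Fri-PM→Ivanova, Sat-AM→Ivanova, Sat-PM→Ivanova, Sun-AM→Reyes, Sun-PM→Reyes.
Loads: Ivanova 3, Reyes 2 — all ≤ 3.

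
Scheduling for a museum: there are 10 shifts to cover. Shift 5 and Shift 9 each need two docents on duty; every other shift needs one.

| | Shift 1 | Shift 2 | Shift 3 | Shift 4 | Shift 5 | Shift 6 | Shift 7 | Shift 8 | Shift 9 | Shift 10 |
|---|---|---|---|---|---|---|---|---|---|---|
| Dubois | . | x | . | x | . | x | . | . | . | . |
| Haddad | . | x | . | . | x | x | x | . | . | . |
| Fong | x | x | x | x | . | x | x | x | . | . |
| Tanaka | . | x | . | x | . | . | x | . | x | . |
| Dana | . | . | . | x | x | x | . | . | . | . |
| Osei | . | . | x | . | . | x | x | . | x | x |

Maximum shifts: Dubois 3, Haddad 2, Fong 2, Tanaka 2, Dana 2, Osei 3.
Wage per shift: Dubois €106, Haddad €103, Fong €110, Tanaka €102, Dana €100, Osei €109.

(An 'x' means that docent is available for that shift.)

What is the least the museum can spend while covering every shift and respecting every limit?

€1263

Shift 1 can only be covered by Fong, so that assignment is forced.
Shift 5 can only be covered by Haddad and Dana, so that assignment is forced.
Shift 8 can only be covered by Fong, so that assignment is forced.
Picking the cheapest available docent for each shift independently would cost €1256, but that ignores the shift limits.
An optimal schedule: Shift 1→Fong, Shift 2→Tanaka, Shift 3→Osei, Shift 4→Dana, Shift 5→Dana+Haddad, Shift 6→Dubois, Shift 7→Haddad, Shift 8→Fong, Shift 9→Tanaka+Osei, Shift 10→Osei.
Total: 110 + 102 + 109 + 100 + 100 + 103 + 106 + 103 + 110 + 102 + 109 + 109 = €1263.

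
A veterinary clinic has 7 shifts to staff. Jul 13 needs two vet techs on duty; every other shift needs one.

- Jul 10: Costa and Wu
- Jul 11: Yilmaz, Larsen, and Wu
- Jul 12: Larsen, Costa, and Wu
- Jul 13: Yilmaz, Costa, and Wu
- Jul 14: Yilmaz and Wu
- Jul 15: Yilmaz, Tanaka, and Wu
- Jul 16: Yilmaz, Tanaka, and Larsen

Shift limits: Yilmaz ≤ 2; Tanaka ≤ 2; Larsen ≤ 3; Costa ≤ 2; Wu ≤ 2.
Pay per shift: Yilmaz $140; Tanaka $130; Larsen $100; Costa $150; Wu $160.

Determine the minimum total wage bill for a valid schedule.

Picking the cheapest available vet tech for each shift independently would cost $1010, and that bound is achievable.
An optimal schedule: Jul 10→Costa, Jul 11→Larsen, Jul 12→Larsen, Jul 13→Yilmaz+Costa, Jul 14→Yilmaz, Jul 15→Tanaka, Jul 16→Larsen.
Total: 150 + 100 + 100 + 140 + 150 + 140 + 130 + 100 = $1010.

$1010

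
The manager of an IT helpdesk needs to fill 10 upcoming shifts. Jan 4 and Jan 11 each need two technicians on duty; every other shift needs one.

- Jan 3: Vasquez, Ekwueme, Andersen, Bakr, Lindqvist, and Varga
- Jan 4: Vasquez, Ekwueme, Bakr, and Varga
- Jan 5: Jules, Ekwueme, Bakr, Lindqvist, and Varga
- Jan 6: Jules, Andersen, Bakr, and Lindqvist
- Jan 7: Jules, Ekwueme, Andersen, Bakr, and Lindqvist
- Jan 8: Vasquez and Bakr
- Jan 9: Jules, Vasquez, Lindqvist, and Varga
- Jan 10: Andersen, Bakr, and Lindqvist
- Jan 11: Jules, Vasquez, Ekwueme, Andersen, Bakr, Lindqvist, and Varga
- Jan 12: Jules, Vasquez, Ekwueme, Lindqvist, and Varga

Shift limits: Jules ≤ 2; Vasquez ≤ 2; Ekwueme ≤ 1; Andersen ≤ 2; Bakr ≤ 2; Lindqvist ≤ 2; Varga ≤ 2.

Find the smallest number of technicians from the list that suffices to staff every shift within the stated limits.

6

12 slots to fill and no one can take more than 2, so at least ⌈12/2⌉ = 6 technicians are needed.
Jules, Vasquez, Andersen, Bakr, Lindqvist, and Varga alone can cover everything: Jan 3→Varga, Jan 4→Vasquez+Bakr, Jan 5→Jules, Jan 6→Jules, Jan 7→Andersen, Jan 8→Vasquez, Jan 9→Lindqvist, Jan 10→Andersen, Jan 11→Bakr+Varga, Jan 12→Lindqvist.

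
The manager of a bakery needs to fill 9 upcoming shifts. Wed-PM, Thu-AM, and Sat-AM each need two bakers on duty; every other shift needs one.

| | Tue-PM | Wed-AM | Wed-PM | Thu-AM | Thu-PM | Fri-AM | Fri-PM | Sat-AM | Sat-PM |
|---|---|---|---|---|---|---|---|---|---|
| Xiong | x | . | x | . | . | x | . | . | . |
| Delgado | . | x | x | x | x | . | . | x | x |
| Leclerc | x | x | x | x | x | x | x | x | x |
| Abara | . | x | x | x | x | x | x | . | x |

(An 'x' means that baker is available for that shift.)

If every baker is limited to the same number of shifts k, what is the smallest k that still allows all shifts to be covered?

With 4 bakers and 12 worker-slots to fill, someone must work at least ⌈12/4⌉ = 3 shifts, so k ≥ 3.
k = 3 works: Tue-PM→Xiong, Wed-AM→Delgado, Wed-PM→Xiong+Abara, Thu-AM→Delgado+Leclerc, Thu-PM→Abara, Fri-AM→Xiong, Fri-PM→Leclerc, Sat-AM→Delgado+Leclerc, Sat-PM→Abara.
Loads: Xiong 3, Delgado 3, Leclerc 3, Abara 3 — all ≤ 3.

3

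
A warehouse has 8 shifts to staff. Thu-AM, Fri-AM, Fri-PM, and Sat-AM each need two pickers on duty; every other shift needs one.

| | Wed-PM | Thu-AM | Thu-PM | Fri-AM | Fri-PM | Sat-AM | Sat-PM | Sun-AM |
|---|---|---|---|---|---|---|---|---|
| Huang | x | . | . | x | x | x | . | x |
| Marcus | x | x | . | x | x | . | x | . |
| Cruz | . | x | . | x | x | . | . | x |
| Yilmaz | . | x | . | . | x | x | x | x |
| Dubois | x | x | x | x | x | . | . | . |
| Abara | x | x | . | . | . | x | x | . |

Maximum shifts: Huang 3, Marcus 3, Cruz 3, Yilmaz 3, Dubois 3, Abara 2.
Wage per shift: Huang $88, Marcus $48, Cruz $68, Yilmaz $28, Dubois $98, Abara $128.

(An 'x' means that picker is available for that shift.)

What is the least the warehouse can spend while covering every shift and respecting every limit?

$706

Thu-PM can only be covered by Dubois, so that assignment is forced.
Picking the cheapest available picker for each shift independently would cost $586, but that ignores the shift limits.
An optimal schedule: Wed-PM→Marcus, Thu-AM→Marcus+Cruz, Thu-PM→Dubois, Fri-AM→Marcus+Cruz, Fri-PM→Cruz+Huang, Sat-AM→Yilmaz+Huang, Sat-PM→Yilmaz, Sun-AM→Yilmaz.
Total: 48 + 48 + 68 + 98 + 48 + 68 + 68 + 88 + 28 + 88 + 28 + 28 = $706.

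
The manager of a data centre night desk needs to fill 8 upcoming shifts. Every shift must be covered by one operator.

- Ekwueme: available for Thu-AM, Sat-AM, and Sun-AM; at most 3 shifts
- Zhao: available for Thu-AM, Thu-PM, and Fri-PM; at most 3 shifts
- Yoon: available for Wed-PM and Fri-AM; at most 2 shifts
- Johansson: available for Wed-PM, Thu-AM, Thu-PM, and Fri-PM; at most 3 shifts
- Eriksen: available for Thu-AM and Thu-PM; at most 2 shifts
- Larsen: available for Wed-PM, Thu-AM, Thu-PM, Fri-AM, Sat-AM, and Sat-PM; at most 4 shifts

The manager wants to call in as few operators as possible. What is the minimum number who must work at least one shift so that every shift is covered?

8 slots to fill and no one can take more than 4, so at least ⌈8/4⌉ = 2 operators are needed.
Any 2 operators together have capacity at most 4+3 = 7 < 8 slots, so 2 can never suffice.
Ekwueme, Zhao, and Larsen alone can cover everything: Wed-PM→Larsen, Thu-AM→Ekwueme, Thu-PM→Zhao, Fri-AM→Larsen, Fri-PM→Zhao, Sat-AM→Ekwueme, Sat-PM→Larsen, Sun-AM→Ekwueme.

3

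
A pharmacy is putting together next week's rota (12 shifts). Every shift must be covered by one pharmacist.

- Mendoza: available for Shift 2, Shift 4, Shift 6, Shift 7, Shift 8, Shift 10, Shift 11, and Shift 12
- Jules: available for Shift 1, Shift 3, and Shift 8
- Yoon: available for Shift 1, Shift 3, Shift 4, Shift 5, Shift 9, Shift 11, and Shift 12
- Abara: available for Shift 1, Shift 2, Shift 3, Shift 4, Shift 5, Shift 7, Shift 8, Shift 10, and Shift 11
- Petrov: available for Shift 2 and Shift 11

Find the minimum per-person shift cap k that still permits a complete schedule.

3

With 5 pharmacists and 12 worker-slots to fill, someone must work at least ⌈12/5⌉ = 3 shifts, so k ≥ 3.
k = 3 works: Shift 1→Jules, Shift 2→Abara, Shift 3→Jules, Shift 4→Abara, Shift 5→Yoon, Shift 6→Mendoza, Shift 7→Mendoza, Shift 8→Jules, Shift 9→Yoon, Shift 10→Mendoza, Shift 11→Abara, Shift 12→Yoon.
Loads: Mendoza 3, Jules 3, Yoon 3, Abara 3, Petrov 0 — all ≤ 3.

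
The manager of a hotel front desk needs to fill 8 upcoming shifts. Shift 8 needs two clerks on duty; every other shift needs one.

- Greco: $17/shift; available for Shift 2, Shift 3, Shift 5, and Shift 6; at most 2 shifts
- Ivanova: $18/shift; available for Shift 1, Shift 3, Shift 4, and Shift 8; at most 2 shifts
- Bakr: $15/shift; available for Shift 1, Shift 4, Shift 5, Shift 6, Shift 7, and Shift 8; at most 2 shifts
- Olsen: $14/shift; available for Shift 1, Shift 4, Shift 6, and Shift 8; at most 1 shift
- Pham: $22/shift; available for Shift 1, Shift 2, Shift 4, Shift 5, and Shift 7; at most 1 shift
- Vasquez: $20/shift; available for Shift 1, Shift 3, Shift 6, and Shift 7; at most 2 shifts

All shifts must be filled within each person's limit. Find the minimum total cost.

Picking the cheapest available clerk for each shift independently would cost $135, but that ignores the shift limits.
An optimal schedule: Shift 1→Vasquez, Shift 2→Greco, Shift 3→Greco, Shift 4→Ivanova, Shift 5→Bakr, Shift 6→Vasquez, Shift 7→Bakr, Shift 8→Olsen+Ivanova.
Total: 20 + 17 + 17 + 18 + 15 + 20 + 15 + 14 + 18 = $154.

$154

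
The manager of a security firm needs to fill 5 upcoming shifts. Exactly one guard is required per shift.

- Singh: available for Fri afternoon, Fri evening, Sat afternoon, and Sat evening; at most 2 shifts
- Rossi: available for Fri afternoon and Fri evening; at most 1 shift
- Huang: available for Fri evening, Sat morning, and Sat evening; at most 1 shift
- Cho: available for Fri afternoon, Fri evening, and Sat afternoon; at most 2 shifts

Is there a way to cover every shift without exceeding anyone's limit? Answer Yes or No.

Sat morning can only be covered by Huang, so that assignment is forced.
One valid schedule: Fri afternoon→Rossi, Fri evening→Cho, Sat morning→Huang, Sat afternoon→Singh, Sat evening→Singh.
Loads: Singh 2/2, Rossi 1/1, Huang 1/1, Cho 1/2 — all within limits.

Yes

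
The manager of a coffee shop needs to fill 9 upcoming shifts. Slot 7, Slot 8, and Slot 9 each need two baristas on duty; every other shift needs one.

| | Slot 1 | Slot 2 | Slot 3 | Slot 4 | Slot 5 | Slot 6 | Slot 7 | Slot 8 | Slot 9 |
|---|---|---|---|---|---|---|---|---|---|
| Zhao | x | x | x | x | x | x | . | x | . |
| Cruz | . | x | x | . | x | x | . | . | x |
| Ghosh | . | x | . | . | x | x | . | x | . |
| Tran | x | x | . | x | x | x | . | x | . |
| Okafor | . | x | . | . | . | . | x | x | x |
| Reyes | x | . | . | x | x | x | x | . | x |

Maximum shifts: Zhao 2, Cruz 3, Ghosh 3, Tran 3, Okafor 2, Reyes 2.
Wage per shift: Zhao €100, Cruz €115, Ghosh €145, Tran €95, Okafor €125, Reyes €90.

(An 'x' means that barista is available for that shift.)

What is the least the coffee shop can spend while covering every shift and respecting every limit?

€1260

Slot 7 can only be covered by Okafor and Reyes, so that assignment is forced.
Picking the cheapest available barista for each shift independently would cost €1170, but that ignores the shift limits.
An optimal schedule: Slot 1→Reyes, Slot 2→Tran, Slot 3→Zhao, Slot 4→Tran, Slot 5→Cruz, Slot 6→Cruz, Slot 7→Reyes+Okafor, Slot 8→Tran+Zhao, Slot 9→Cruz+Okafor.
Total: 90 + 95 + 100 + 95 + 115 + 115 + 90 + 125 + 95 + 100 + 115 + 125 = €1260.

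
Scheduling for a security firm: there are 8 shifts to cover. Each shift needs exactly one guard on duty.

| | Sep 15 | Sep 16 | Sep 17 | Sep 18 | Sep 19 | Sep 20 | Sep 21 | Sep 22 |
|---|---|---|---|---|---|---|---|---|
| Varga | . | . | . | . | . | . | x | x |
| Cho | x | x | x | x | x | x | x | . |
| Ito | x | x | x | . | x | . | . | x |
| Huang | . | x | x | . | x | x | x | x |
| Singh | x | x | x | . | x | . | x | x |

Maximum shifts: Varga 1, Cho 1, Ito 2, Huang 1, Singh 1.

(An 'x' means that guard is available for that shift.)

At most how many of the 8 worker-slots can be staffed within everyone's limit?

6

Total capacity across all guards is 1+1+2+1+1 = 6, and 8 slots are needed, so at most 6 can be filled.
An assignment achieving 6: Sep 15→Ito, Sep 16→Ito, Sep 17→Singh, Sep 18→Cho, Sep 20→Huang, Sep 21→Varga.
Loads: Varga 1/1, Cho 1/1, Ito 2/2, Huang 1/1, Singh 1/1.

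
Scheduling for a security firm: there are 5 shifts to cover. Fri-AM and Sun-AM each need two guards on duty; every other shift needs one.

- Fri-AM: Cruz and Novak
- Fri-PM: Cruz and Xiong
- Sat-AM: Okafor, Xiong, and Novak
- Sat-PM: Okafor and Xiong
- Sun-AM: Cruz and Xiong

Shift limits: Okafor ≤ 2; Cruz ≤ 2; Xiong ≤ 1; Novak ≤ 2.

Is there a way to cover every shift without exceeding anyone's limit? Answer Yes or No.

No

Total capacity is 7 and 7 slots are needed, so capacity alone doesn't rule it out.
Shifts {Fri-AM, Fri-PM, Sun-AM} need 5 worker-slots in total, but the guards available for any of those shifts (Cruz, Xiong, and Novak) can supply at most 4 among them. So no valid schedule exists.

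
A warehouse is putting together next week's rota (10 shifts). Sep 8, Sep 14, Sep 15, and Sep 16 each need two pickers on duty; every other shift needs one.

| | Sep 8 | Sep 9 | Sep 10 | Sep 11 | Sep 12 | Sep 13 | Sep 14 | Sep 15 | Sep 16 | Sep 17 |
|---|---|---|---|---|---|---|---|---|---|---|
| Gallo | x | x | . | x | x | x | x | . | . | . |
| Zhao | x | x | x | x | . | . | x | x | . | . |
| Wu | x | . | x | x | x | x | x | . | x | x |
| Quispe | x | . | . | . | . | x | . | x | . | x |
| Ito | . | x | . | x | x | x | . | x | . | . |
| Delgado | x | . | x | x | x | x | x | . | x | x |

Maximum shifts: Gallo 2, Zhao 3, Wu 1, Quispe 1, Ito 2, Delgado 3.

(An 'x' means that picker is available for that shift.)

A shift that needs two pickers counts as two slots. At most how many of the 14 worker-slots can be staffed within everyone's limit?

12

Total capacity across all pickers is 2+3+1+1+2+3 = 12, and 14 slots are needed, so at most 12 can be filled.
An assignment achieving 12: Sep 9→Gallo, Sep 10→Zhao, Sep 11→Ito, Sep 12→Gallo, Sep 13→Ito, Sep 14→Zhao+Delgado, Sep 15→Zhao+Quispe, Sep 16→Wu+Delgado, Sep 17→Delgado.
Loads: Gallo 2/2, Zhao 3/3, Wu 1/1, Quispe 1/1, Ito 2/2, Delgado 3/3.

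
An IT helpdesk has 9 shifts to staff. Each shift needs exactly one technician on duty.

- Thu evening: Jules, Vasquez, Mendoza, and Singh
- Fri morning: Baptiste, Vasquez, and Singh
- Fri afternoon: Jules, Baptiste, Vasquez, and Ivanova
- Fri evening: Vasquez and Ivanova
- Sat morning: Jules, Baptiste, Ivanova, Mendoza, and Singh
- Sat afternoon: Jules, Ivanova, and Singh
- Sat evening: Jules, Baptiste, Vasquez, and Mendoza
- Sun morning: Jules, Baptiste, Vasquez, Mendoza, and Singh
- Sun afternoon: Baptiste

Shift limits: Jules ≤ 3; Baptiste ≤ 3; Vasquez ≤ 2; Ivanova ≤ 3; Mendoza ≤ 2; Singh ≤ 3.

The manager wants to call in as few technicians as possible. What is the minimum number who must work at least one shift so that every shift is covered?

9 slots to fill and no one can take more than 3, so at least ⌈9/3⌉ = 3 technicians are needed.
Jules, Baptiste, and Ivanova alone can cover everything: Thu evening→Jules, Fri morning→Baptiste, Fri afternoon→Ivanova, Fri evening→Ivanova, Sat morning→Ivanova, Sat afternoon→Jules, Sat evening→Jules, Sun morning→Baptiste, Sun afternoon→Baptiste.

3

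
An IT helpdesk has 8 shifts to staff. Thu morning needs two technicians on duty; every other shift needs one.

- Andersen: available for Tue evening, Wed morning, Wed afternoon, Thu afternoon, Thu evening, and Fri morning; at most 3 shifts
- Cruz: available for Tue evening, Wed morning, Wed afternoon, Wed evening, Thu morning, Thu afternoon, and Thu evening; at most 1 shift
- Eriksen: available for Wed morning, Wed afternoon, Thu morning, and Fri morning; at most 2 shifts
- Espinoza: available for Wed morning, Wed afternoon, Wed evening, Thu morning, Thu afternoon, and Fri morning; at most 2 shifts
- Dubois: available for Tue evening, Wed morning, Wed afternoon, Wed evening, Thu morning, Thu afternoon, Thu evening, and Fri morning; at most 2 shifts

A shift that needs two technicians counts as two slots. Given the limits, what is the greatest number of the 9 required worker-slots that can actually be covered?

Total capacity across all technicians is 3+1+2+2+2 = 10, and 9 slots are needed, so at most 9 can be filled.
An assignment achieving 9: Tue evening→Andersen, Wed morning→Espinoza, Wed afternoon→Dubois, Wed evening→Cruz, Thu morning→Eriksen+Espinoza, Thu afternoon→Andersen, Thu evening→Andersen, Fri morning→Eriksen.
Loads: Andersen 3/3, Cruz 1/1, Eriksen 2/2, Espinoza 2/2, Dubois 1/2.

9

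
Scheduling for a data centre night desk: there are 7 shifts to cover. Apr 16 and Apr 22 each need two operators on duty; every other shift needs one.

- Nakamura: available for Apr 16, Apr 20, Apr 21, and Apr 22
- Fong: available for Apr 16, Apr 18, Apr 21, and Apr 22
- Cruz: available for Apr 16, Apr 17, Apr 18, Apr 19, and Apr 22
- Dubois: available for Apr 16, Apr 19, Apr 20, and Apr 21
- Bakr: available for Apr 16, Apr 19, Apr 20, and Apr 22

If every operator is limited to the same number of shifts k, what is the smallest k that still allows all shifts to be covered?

With 5 operators and 9 worker-slots to fill, someone must work at least ⌈9/5⌉ = 2 shifts, so k ≥ 2.
k = 2 works: Apr 16→Dubois+Bakr, Apr 17→Cruz, Apr 18→Fong, Apr 19→Cruz, Apr 20→Nakamura, Apr 21→Nakamura, Apr 22→Fong+Bakr.
Loads: Nakamura 2, Fong 2, Cruz 2, Dubois 1, Bakr 2 — all ≤ 2.

2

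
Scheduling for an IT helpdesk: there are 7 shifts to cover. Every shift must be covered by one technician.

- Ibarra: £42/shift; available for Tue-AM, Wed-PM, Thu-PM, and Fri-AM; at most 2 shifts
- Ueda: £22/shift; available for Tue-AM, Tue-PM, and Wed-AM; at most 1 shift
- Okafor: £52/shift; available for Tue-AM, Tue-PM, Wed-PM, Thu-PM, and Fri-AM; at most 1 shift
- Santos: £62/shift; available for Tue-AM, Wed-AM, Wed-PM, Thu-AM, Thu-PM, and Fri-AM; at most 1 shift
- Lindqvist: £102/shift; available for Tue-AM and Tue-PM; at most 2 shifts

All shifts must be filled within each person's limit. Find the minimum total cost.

£424

Thu-AM can only be covered by Santos, so that assignment is forced.
Picking the cheapest available technician for each shift independently would cost £254, but that ignores the shift limits.
An optimal schedule: Tue-AM→Lindqvist, Tue-PM→Lindqvist, Wed-AM→Ueda, Wed-PM→Ibarra, Thu-AM→Santos, Thu-PM→Ibarra, Fri-AM→Okafor.
Total: 102 + 102 + 22 + 42 + 62 + 42 + 52 = £424.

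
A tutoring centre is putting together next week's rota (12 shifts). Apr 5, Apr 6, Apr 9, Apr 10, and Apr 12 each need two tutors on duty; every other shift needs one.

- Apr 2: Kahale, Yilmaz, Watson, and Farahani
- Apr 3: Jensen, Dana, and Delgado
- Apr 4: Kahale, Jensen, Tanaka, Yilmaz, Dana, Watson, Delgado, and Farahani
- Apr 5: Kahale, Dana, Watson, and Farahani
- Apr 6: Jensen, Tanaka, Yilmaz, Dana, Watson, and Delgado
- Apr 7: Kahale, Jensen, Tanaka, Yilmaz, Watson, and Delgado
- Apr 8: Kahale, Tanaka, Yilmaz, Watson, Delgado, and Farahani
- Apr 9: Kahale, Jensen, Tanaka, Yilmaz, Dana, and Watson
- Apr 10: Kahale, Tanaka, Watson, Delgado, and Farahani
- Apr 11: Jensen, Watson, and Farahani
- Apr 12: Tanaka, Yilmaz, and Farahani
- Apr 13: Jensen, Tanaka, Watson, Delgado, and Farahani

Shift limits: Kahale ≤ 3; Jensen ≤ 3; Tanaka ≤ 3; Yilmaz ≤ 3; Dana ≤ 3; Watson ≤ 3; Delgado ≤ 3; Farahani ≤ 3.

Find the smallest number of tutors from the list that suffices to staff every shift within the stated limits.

17 slots to fill and no one can take more than 3, so at least ⌈17/3⌉ = 6 tutors are needed.
Kahale, Jensen, Tanaka, Yilmaz, Dana, and Watson alone can cover everything: Apr 2→Kahale, Apr 3→Jensen, Apr 4→Yilmaz, Apr 5→Kahale+Dana, Apr 6→Dana+Watson, Apr 7→Yilmaz, Apr 8→Tanaka, Apr 9→Dana+Watson, Apr 10→Kahale+Tanaka, Apr 11→Jensen, Apr 12→Tanaka+Yilmaz, Apr 13→Jensen.

6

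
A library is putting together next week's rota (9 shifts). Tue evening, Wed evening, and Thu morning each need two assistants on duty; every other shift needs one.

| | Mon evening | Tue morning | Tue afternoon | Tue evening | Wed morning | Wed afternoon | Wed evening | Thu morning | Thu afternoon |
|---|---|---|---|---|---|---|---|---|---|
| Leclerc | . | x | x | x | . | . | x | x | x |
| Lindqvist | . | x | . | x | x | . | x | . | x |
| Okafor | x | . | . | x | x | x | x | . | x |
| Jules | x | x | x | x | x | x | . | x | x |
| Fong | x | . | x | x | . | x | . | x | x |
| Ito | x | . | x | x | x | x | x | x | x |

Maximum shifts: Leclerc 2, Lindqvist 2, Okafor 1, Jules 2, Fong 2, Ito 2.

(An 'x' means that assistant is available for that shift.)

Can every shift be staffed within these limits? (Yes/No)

Total capacity is 2+2+1+2+2+2 = 11 but 12 worker-slots are needed — infeasible.

No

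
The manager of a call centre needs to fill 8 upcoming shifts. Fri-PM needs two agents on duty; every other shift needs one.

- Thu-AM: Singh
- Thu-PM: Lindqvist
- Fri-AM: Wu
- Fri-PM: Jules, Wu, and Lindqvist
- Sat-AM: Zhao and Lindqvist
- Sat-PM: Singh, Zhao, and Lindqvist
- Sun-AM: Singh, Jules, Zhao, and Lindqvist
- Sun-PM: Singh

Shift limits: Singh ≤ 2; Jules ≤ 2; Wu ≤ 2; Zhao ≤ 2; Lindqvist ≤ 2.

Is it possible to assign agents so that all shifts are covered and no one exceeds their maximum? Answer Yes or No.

Yes

Thu-AM can only be covered by Singh, so that assignment is forced.
Thu-PM can only be covered by Lindqvist, so that assignment is forced.
Fri-AM can only be covered by Wu, so that assignment is forced.
One valid schedule: Thu-AM→Singh, Thu-PM→Lindqvist, Fri-AM→Wu, Fri-PM→Jules+Wu, Sat-AM→Zhao, Sat-PM→Zhao, Sun-AM→Jules, Sun-PM→Singh.
Loads: Singh 2/2, Jules 2/2, Wu 2/2, Zhao 2/2, Lindqvist 1/2 — all within limits.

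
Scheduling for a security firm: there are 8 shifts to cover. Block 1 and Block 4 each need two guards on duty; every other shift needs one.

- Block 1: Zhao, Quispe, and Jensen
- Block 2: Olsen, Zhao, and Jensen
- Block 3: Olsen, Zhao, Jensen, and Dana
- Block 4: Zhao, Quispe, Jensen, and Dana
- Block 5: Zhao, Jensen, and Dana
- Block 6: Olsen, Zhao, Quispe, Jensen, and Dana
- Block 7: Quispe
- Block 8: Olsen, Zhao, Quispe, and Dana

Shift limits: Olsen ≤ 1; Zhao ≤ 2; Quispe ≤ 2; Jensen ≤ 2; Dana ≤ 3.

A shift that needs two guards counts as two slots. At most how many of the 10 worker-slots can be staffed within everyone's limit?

10

Total capacity across all guards is 1+2+2+2+3 = 10, and 10 slots are needed, so at most 10 can be filled.
An assignment achieving 10: Block 1→Zhao+Quispe, Block 2→Olsen, Block 3→Jensen, Block 4→Jensen+Dana, Block 5→Zhao, Block 6→Dana, Block 7→Quispe, Block 8→Dana.
Loads: Olsen 1/1, Zhao 2/2, Quispe 2/2, Jensen 2/2, Dana 3/3.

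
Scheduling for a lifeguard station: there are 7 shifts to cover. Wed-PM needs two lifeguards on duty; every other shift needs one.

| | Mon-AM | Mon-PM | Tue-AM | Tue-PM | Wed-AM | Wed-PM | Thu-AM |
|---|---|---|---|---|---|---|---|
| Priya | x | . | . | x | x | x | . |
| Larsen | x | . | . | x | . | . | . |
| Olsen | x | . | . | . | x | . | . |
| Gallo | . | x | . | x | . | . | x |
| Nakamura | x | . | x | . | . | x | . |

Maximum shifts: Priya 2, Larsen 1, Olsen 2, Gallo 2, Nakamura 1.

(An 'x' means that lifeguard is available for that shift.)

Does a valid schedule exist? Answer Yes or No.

Total capacity is 8 and 8 slots are needed, so capacity alone doesn't rule it out.
Shifts {Tue-AM, Wed-PM} need 3 worker-slots in total, but the lifeguards available for any of those shifts (Priya and Nakamura) can supply at most 2 among them. So no valid schedule exists.

No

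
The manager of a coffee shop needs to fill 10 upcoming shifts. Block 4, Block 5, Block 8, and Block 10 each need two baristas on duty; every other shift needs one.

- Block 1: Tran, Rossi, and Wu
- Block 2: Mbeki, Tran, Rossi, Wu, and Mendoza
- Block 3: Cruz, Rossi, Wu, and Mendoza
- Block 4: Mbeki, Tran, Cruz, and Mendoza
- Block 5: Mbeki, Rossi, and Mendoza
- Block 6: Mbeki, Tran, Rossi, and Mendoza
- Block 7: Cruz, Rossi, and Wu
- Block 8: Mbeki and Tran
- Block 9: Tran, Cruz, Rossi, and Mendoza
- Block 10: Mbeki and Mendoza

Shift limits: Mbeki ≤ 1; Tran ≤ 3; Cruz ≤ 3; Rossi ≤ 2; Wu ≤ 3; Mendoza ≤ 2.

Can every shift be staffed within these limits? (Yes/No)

Total capacity is 14 and 14 slots are needed, so capacity alone doesn't rule it out.
Shifts {Block 8, Block 10} need 4 worker-slots in total, but the baristas available for any of those shifts (Mbeki, Tran, and Mendoza) can supply at most 3 among them. So no valid schedule exists.

No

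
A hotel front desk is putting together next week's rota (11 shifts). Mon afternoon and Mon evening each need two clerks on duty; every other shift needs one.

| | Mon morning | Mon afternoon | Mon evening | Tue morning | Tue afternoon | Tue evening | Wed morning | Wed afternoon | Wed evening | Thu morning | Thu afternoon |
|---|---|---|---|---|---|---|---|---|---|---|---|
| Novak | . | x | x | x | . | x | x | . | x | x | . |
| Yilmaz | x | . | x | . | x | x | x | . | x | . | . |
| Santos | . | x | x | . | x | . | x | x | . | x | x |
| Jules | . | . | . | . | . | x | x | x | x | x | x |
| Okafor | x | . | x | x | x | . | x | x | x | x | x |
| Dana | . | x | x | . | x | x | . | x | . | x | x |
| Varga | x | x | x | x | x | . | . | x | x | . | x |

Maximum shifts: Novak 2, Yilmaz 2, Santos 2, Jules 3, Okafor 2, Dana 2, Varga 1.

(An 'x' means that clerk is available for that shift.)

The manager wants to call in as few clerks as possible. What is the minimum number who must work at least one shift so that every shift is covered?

13 slots to fill and no one can take more than 3, so at least ⌈13/3⌉ = 5 clerks are needed.
Any 5 clerks together have capacity at most 3+2+2+2+2 = 11 < 13 slots, so 5 can never suffice.
Novak, Yilmaz, Santos, Jules, Okafor, and Dana alone can cover everything: Mon morning→Yilmaz, Mon afternoon→Novak+Santos, Mon evening→Okafor+Dana, Tue morning→Novak, Tue afternoon→Yilmaz, Tue evening→Jules, Wed morning→Okafor, Wed afternoon→Santos, Wed evening→Jules, Thu morning→Dana, Thu afternoon→Jules.

6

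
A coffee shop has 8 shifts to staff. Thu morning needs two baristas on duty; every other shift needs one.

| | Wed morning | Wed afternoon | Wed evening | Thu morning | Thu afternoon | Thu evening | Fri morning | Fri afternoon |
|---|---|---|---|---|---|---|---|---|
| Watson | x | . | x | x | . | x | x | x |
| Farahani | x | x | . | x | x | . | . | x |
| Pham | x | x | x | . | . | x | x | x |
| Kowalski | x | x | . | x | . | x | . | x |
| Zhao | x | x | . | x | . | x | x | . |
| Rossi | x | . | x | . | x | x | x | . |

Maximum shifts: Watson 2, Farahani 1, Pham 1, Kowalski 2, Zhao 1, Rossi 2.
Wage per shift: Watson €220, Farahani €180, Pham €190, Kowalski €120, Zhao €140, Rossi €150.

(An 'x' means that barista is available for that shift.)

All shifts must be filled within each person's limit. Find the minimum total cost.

Picking the cheapest available barista for each shift independently would cost €1180, but that ignores the shift limits.
An optimal schedule: Wed morning→Rossi, Wed afternoon→Pham, Wed evening→Watson, Thu morning→Kowalski+Zhao, Thu afternoon→Farahani, Thu evening→Rossi, Fri morning→Watson, Fri afternoon→Kowalski.
Total: 150 + 190 + 220 + 120 + 140 + 180 + 150 + 220 + 120 = €1490.

€1490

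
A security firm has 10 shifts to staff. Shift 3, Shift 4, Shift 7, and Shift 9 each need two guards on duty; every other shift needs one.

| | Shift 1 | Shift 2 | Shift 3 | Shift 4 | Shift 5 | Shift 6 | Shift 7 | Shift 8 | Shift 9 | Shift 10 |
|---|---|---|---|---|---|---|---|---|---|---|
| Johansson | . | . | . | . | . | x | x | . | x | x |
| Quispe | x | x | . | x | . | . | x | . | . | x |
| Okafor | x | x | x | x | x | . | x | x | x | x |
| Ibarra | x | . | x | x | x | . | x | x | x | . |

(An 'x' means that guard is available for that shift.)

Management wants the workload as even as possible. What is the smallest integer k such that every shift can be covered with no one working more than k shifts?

4

With 4 guards and 14 worker-slots to fill, someone must work at least ⌈14/4⌉ = 4 shifts, so k ≥ 4.
k = 4 works: Shift 1→Quispe, Shift 2→Quispe, Shift 3→Okafor+Ibarra, Shift 4→Quispe+Okafor, Shift 5→Okafor, Shift 6→Johansson, Shift 7→Johansson+Quispe, Shift 8→Okafor, Shift 9→Johansson+Ibarra, Shift 10→Johansson.
Loads: Johansson 4, Quispe 4, Okafor 4, Ibarra 2 — all ≤ 4.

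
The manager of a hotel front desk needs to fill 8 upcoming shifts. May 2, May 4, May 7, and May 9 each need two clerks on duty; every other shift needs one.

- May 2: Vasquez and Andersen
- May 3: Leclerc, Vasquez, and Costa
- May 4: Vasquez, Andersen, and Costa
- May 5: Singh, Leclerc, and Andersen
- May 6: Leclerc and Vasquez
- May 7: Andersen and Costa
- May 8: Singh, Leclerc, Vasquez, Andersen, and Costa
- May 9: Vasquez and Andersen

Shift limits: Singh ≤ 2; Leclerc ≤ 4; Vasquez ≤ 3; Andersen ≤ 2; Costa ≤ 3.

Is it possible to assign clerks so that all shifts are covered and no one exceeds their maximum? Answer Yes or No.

No

Total capacity is 14 and 12 slots are needed, so capacity alone doesn't rule it out.
Shifts {May 2, May 7, May 9} need 6 worker-slots in total, but the clerks available for any of those shifts (Vasquez, Andersen, and Costa) can supply at most 5 among them. So no valid schedule exists.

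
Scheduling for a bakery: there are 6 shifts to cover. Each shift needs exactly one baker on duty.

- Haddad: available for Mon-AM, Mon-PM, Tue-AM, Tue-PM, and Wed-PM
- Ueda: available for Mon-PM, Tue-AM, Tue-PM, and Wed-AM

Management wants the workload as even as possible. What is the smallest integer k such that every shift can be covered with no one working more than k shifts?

3

With 2 bakers and 6 worker-slots to fill, someone must work at least ⌈6/2⌉ = 3 shifts, so k ≥ 3.
k = 3 works: Mon-AM→Haddad, Mon-PM→Haddad, Tue-AM→Ueda, Tue-PM→Ueda, Wed-AM→Ueda, Wed-PM→Haddad.
Loads: Haddad 3, Ueda 3 — all ≤ 3.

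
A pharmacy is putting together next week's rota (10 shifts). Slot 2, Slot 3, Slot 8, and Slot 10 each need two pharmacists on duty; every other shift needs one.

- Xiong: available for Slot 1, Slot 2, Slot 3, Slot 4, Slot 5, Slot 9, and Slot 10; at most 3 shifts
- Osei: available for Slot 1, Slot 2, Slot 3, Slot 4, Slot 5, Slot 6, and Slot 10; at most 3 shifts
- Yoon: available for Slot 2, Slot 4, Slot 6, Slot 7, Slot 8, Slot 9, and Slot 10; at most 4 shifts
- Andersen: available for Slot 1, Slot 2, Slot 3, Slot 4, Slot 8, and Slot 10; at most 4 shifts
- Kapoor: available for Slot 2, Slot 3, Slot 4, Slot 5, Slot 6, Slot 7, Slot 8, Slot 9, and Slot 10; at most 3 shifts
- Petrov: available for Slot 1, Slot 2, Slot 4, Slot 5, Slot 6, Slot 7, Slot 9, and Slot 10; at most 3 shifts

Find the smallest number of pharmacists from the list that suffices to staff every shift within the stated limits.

4

14 slots to fill and no one can take more than 4, so at least ⌈14/4⌉ = 4 pharmacists are needed.
Xiong, Osei, Yoon, and Andersen alone can cover everything: Slot 1→Xiong, Slot 2→Yoon+Andersen, Slot 3→Osei+Andersen, Slot 4→Osei, Slot 5→Xiong, Slot 6→Osei, Slot 7→Yoon, Slot 8→Yoon+Andersen, Slot 9→Xiong, Slot 10→Yoon+Andersen.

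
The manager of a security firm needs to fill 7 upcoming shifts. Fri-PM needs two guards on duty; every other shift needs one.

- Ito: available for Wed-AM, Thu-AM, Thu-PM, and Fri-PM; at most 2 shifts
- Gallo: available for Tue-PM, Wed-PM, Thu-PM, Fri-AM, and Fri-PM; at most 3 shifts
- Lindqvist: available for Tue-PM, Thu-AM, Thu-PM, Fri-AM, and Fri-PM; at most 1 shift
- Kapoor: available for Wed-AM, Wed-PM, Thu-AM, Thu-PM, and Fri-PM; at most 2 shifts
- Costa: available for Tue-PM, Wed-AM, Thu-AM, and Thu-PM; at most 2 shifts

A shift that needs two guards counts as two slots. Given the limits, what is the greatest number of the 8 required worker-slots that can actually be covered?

Total capacity across all guards is 2+3+1+2+2 = 10, and 8 slots are needed, so at most 8 can be filled.
An assignment achieving 8: Tue-PM→Gallo, Wed-AM→Ito, Wed-PM→Gallo, Thu-AM→Ito, Thu-PM→Kapoor, Fri-AM→Gallo, Fri-PM→Lindqvist+Kapoor.
Loads: Ito 2/2, Gallo 3/3, Lindqvist 1/1, Kapoor 2/2, Costa 0/2.

8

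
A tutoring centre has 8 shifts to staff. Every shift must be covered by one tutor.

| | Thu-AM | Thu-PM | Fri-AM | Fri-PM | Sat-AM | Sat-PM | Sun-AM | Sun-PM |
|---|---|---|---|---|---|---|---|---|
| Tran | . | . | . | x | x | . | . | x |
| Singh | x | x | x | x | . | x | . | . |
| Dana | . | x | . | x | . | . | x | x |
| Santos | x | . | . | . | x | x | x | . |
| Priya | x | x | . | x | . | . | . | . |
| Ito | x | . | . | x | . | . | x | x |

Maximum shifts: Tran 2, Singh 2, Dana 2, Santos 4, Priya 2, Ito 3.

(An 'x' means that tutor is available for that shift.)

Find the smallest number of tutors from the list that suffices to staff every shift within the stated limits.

3

8 slots to fill and no one can take more than 4, so at least ⌈8/4⌉ = 2 tutors are needed.
Any 2 tutors together have capacity at most 4+3 = 7 < 8 slots, so 2 can never suffice.
Tran, Singh, and Santos alone can cover everything: Thu-AM→Santos, Thu-PM→Singh, Fri-AM→Singh, Fri-PM→Tran, Sat-AM→Santos, Sat-PM→Santos, Sun-AM→Santos, Sun-PM→Tran.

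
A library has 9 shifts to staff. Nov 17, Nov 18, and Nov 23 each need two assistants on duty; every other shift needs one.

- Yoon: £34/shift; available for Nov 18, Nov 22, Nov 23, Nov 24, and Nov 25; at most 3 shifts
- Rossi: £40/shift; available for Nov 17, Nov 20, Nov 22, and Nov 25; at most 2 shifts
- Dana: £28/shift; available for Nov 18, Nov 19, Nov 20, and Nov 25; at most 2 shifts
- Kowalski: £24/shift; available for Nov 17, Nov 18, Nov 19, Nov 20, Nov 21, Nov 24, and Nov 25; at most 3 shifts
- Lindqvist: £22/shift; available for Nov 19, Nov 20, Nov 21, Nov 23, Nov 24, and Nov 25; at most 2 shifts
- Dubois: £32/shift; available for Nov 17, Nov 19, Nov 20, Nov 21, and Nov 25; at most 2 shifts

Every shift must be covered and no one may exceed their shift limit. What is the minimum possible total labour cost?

Nov 23 can only be covered by Yoon and Lindqvist, so that assignment is forced.
Picking the cheapest available assistant for each shift independently would cost £308, but that ignores the shift limits.
An optimal schedule: Nov 17→Kowalski+Dubois, Nov 18→Kowalski+Dana, Nov 19→Dana, Nov 20→Dubois, Nov 21→Lindqvist, Nov 22→Yoon, Nov 23→Lindqvist+Yoon, Nov 24→Kowalski, Nov 25→Yoon.
Total: 24 + 32 + 24 + 28 + 28 + 32 + 22 + 34 + 22 + 34 + 24 + 34 = £338.

£338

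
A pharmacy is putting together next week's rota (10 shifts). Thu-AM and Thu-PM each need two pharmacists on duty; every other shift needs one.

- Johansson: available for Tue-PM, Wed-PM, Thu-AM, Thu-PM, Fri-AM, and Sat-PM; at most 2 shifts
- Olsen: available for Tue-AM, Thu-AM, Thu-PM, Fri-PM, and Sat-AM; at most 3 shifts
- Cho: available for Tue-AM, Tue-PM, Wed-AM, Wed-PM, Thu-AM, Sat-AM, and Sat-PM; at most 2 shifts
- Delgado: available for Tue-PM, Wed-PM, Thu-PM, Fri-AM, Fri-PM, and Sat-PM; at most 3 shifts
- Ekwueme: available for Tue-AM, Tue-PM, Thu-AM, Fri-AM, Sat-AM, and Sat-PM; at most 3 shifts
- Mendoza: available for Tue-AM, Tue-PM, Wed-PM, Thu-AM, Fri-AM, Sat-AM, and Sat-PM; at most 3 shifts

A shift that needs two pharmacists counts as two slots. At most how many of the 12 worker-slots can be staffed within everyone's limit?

12

Total capacity across all pharmacists is 2+3+2+3+3+3 = 16, and 12 slots are needed, so at most 12 can be filled.
An assignment achieving 12: Tue-AM→Olsen, Tue-PM→Delgado, Wed-AM→Cho, Wed-PM→Johansson, Thu-AM→Ekwueme+Mendoza, Thu-PM→Johansson+Olsen, Fri-AM→Delgado, Fri-PM→Olsen, Sat-AM→Cho, Sat-PM→Delgado.
Loads: Johansson 2/2, Olsen 3/3, Cho 2/2, Delgado 3/3, Ekwueme 1/3, Mendoza 1/3.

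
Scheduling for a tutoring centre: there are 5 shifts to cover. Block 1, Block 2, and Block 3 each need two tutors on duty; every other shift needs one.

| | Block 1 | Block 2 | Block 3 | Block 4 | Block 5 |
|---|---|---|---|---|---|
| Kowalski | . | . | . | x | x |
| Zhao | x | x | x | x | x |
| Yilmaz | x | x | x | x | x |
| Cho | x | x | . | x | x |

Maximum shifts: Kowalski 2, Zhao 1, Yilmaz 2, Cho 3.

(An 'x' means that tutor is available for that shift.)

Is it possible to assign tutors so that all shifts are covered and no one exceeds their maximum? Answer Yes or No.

Total capacity is 8 and 8 slots are needed, so capacity alone doesn't rule it out.
Shifts {Block 1, Block 2, Block 3} need 6 worker-slots in total, but the tutors available for any of those shifts (Zhao, Yilmaz, and Cho) can supply at most 5 among them. So no valid schedule exists.

No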